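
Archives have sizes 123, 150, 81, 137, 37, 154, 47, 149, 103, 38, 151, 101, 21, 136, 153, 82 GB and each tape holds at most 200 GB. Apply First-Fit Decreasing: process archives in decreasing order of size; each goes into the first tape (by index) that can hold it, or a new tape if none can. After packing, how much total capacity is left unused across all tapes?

Sorted descending: 154, 153, 151, 150, 149, 137, 136, 123, 103, 101, 82, 81, 47, 38, 37, 21.
154 GB → tape 1 (remaining 46 GB)
153 GB → tape 2 (remaining 47 GB)
151 GB → tape 3 (remaining 49 GB)
150 GB → tape 4 (remaining 50 GB)
149 GB → tape 5 (remaining 51 GB)
137 GB → tape 6 (remaining 63 GB)
136 GB → tape 7 (remaining 64 GB)
123 GB → tape 8 (remaining 77 GB)
103 GB → tape 9 (remaining 97 GB)
101 GB → tape 10 (remaining 99 GB)
82 GB → tape 9 (remaining 15 GB)
81 GB → tape 10 (remaining 18 GB)
47 GB → tape 2 (remaining 0 GB)
38 GB → tape 1 (remaining 8 GB)
37 GB → tape 3 (remaining 12 GB)
21 GB → tape 4 (remaining 29 GB)
10 tapes × 200 GB = 2000 GB; used 1663 GB; unused 337 GB.

337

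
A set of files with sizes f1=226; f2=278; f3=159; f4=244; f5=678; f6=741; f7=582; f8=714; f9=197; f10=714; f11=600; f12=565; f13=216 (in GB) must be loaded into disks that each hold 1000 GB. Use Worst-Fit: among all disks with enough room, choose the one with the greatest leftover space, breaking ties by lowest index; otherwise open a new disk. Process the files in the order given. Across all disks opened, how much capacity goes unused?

2086

Put f1 (226 GB) in disk 1; 774 GB remain.
Put f2 (278 GB) in disk 1; 496 GB remain.
Put f3 (159 GB) in disk 1; 337 GB remain.
Put f4 (244 GB) in disk 1; 93 GB remain.
Put f5 (678 GB) in disk 2; 322 GB remain.
Put f6 (741 GB) in disk 3; 259 GB remain.
Put f7 (582 GB) in disk 4; 418 GB remain.
Put f8 (714 GB) in disk 5; 286 GB remain.
Put f9 (197 GB) in disk 4; 221 GB remain.
Put f10 (714 GB) in disk 6; 286 GB remain.
Put f11 (600 GB) in disk 7; 400 GB remain.
Put f12 (565 GB) in disk 8; 435 GB remain.
Put f13 (216 GB) in disk 8; 219 GB remain.
8 disks × 1000 GB = 8000 GB; used 5914 GB; unused 2086 GB.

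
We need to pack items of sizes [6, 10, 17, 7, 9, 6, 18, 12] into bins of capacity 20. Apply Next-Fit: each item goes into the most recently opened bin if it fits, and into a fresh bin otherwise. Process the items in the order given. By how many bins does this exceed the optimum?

Next-Fit: [6,10] [17] [7,9] [6] [18] [12] → 6 bins.
Total size 85; any packing needs at least ⌈85/20⌉ = 5 bins.
An optimal packing achieves that bound: [18] [17] [12,7] [10,9] [6,6] → 5 bins.
Excess: 6 − 5 = 1.

1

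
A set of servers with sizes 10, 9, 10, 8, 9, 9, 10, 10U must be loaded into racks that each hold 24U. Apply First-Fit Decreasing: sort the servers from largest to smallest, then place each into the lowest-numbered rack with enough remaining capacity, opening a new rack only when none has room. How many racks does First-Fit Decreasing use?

Sorted descending: 10, 10, 10, 10, 9, 9, 9, 8.
rack 1: place 10U, 14U left
rack 1: place 10U, 4U left
rack 2: place 10U, 14U left
rack 2: place 10U, 4U left
rack 3: place 9U, 15U left
rack 3: place 9U, 6U left
rack 4: place 9U, 15U left
rack 4: place 8U, 7U left

4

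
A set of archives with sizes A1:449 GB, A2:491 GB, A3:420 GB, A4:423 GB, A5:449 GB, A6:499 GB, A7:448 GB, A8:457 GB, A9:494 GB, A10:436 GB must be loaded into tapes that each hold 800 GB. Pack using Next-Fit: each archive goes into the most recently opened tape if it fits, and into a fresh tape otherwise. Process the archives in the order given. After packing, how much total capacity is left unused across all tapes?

Put A1 (449 GB) in tape 1; 351 GB remain.
Put A2 (491 GB) in tape 2; 309 GB remain.
Put A3 (420 GB) in tape 3; 380 GB remain.
Put A4 (423 GB) in tape 4; 377 GB remain.
Put A5 (449 GB) in tape 5; 351 GB remain.
Put A6 (499 GB) in tape 6; 301 GB remain.
Put A7 (448 GB) in tape 7; 352 GB remain.
Put A8 (457 GB) in tape 8; 343 GB remain.
Put A9 (494 GB) in tape 9; 306 GB remain.
Put A10 (436 GB) in tape 10; 364 GB remain.
10 tapes × 800 GB = 8000 GB; used 4566 GB; unused 3434 GB.

3434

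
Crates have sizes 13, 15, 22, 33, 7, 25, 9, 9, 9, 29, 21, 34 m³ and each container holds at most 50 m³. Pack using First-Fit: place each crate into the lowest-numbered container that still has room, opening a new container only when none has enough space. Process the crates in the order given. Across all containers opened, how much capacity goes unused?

24

13 m³ → container 1 (remaining 37 m³)
15 m³ → container 1 (remaining 22 m³)
22 m³ → container 1 (remaining 0 m³)
33 m³ → container 2 (remaining 17 m³)
7 m³ → container 2 (remaining 10 m³)
25 m³ → container 3 (remaining 25 m³)
9 m³ → container 2 (remaining 1 m³)
9 m³ → container 3 (remaining 16 m³)
9 m³ → container 3 (remaining 7 m³)
29 m³ → container 4 (remaining 21 m³)
21 m³ → container 4 (remaining 0 m³)
34 m³ → container 5 (remaining 16 m³)
5 containers × 50 m³ = 250 m³; used 226 m³; unused 24 m³.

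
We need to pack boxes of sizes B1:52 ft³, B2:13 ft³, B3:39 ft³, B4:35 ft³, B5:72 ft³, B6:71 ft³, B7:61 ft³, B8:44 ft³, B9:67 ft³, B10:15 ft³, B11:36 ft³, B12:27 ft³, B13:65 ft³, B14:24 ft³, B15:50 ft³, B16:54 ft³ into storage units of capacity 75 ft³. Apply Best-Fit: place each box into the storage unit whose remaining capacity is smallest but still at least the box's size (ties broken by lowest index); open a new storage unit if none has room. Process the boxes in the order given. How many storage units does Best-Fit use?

Put B1 (52 ft³) in storage unit 1; 23 ft³ remain.
Put B2 (13 ft³) in storage unit 1; 10 ft³ remain.
Put B3 (39 ft³) in storage unit 2; 36 ft³ remain.
Put B4 (35 ft³) in storage unit 2; 1 ft³ remain.
Put B5 (72 ft³) in storage unit 3; 3 ft³ remain.
Put B6 (71 ft³) in storage unit 4; 4 ft³ remain.
Put B7 (61 ft³) in storage unit 5; 14 ft³ remain.
Put B8 (44 ft³) in storage unit 6; 31 ft³ remain.
Put B9 (67 ft³) in storage unit 7; 8 ft³ remain.
Put B10 (15 ft³) in storage unit 6; 16 ft³ remain.
Put B11 (36 ft³) in storage unit 8; 39 ft³ remain.
Put B12 (27 ft³) in storage unit 8; 12 ft³ remain.
Put B13 (65 ft³) in storage unit 9; 10 ft³ remain.
Put B14 (24 ft³) in storage unit 10; 51 ft³ remain.
Put B15 (50 ft³) in storage unit 10; 1 ft³ remain.
Put B16 (54 ft³) in storage unit 11; 21 ft³ remain.

11 storage units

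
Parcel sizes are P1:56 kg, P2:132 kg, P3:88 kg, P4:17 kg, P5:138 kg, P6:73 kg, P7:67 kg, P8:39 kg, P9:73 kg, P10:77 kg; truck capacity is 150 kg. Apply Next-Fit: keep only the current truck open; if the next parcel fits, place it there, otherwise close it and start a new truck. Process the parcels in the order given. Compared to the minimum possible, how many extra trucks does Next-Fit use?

Next-Fit: [56] [132] [88,17] [138] [73,67] [39,73] [77] → 7 trucks.
Total size 760 kg; any packing needs at least ⌈760/150⌉ = 6 trucks.
An optimal packing achieves that bound: [138] [132,17] [88,56] [77,73] [73,67] [39] → 6 trucks.
Excess: 7 − 6 = 1.

1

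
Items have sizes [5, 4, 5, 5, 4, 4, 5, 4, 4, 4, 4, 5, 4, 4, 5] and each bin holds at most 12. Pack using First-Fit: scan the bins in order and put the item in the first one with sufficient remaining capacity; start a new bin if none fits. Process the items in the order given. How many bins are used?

bin 1: place 5, 7 left
bin 1: place 4, 3 left
bin 2: place 5, 7 left
bin 2: place 5, 2 left
bin 3: place 4, 8 left
bin 3: place 4, 4 left
bin 4: place 5, 7 left
bin 3: place 4, 0 left
bin 4: place 4, 3 left
bin 5: place 4, 8 left
bin 5: place 4, 4 left
bin 6: place 5, 7 left
bin 5: place 4, 0 left
bin 6: place 4, 3 left
bin 7: place 5, 7 left
Final bins: [5,4] [5,5] [4,4,4] [5,4] [4,4,4] [5,4] [5].

7 bins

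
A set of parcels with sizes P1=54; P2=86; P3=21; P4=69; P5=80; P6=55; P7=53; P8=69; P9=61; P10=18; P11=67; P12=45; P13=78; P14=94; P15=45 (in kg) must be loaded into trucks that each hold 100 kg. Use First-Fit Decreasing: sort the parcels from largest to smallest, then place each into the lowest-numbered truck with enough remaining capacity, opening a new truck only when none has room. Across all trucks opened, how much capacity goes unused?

Sorted descending: 94, 86, 80, 78, 69, 69, 67, 61, 55, 54, 53, 45, 45, 21, 18.
Put 94 kg in truck 1; 6 kg remain.
Put 86 kg in truck 2; 14 kg remain.
Put 80 kg in truck 3; 20 kg remain.
Put 78 kg in truck 4; 22 kg remain.
Put 69 kg in truck 5; 31 kg remain.
Put 69 kg in truck 6; 31 kg remain.
Put 67 kg in truck 7; 33 kg remain.
Put 61 kg in truck 8; 39 kg remain.
Put 55 kg in truck 9; 45 kg remain.
Put 54 kg in truck 10; 46 kg remain.
Put 53 kg in truck 11; 47 kg remain.
Put 45 kg in truck 9; 0 kg remain.
Put 45 kg in truck 10; 1 kg remain.
Put 21 kg in truck 4; 1 kg remain.
Put 18 kg in truck 3; 2 kg remain.
11 trucks × 100 kg = 1100 kg; used 895 kg; unused 205 kg.

205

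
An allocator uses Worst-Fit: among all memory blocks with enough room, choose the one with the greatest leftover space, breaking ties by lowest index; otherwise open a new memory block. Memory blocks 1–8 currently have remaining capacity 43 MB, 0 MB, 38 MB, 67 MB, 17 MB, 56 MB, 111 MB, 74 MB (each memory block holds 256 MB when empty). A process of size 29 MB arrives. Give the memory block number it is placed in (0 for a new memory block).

Memory blocks with room: memory block 1 (43 MB), memory block 3 (38 MB), memory block 4 (67 MB), memory block 6 (56 MB), memory block 7 (111 MB), memory block 8 (74 MB).
Most room is memory block 7 with 111 MB free.

7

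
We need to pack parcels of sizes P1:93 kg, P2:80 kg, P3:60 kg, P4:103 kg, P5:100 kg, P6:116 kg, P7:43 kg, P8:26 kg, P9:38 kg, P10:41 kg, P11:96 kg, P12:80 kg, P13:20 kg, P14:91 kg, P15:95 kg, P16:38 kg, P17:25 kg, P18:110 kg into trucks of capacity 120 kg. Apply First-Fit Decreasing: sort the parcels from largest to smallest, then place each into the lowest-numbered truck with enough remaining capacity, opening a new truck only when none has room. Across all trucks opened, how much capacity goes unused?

185

Sorted descending: 116, 110, 103, 100, 96, 95, 93, 91, 80, 80, 60, 43, 41, 38, 38, 26, 25, 20.
Put 116 kg in truck 1; 4 kg remain.
Put 110 kg in truck 2; 10 kg remain.
Put 103 kg in truck 3; 17 kg remain.
Put 100 kg in truck 4; 20 kg remain.
Put 96 kg in truck 5; 24 kg remain.
Put 95 kg in truck 6; 25 kg remain.
Put 93 kg in truck 7; 27 kg remain.
Put 91 kg in truck 8; 29 kg remain.
Put 80 kg in truck 9; 40 kg remain.
Put 80 kg in truck 10; 40 kg remain.
Put 60 kg in truck 11; 60 kg remain.
Put 43 kg in truck 11; 17 kg remain.
Put 41 kg in truck 12; 79 kg remain.
Put 38 kg in truck 9; 2 kg remain.
Put 38 kg in truck 10; 2 kg remain.
Put 26 kg in truck 7; 1 kg remain.
Put 25 kg in truck 6; 0 kg remain.
Put 20 kg in truck 4; 0 kg remain.
12 trucks × 120 kg = 1440 kg; used 1255 kg; unused 185 kg.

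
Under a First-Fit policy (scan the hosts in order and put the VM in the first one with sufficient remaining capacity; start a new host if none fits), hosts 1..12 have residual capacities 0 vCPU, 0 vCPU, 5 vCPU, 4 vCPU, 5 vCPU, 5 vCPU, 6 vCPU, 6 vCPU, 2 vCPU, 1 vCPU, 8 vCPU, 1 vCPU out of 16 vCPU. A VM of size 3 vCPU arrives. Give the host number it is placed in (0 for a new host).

Hosts with room: host 3 (5 vCPU), host 4 (4 vCPU), host 5 (5 vCPU), host 6 (5 vCPU), host 7 (6 vCPU), host 8 (6 vCPU), host 11 (8 vCPU).
The first with room is host 3.

3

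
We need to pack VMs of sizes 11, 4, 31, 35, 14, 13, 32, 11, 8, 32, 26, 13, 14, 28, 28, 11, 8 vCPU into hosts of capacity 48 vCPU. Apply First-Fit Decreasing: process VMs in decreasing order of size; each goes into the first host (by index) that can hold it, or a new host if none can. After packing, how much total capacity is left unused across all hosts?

17

Sorted descending: 35, 32, 32, 31, 28, 28, 26, 14, 14, 13, 13, 11, 11, 11, 8, 8, 4.
Put 35 vCPU in host 1; 13 vCPU remain.
Put 32 vCPU in host 2; 16 vCPU remain.
Put 32 vCPU in host 3; 16 vCPU remain.
Put 31 vCPU in host 4; 17 vCPU remain.
Put 28 vCPU in host 5; 20 vCPU remain.
Put 28 vCPU in host 6; 20 vCPU remain.
Put 26 vCPU in host 7; 22 vCPU remain.
Put 14 vCPU in host 2; 2 vCPU remain.
Put 14 vCPU in host 3; 2 vCPU remain.
Put 13 vCPU in host 1; 0 vCPU remain.
Put 13 vCPU in host 4; 4 vCPU remain.
Put 11 vCPU in host 5; 9 vCPU remain.
Put 11 vCPU in host 6; 9 vCPU remain.
Put 11 vCPU in host 7; 11 vCPU remain.
Put 8 vCPU in host 5; 1 vCPU remain.
Put 8 vCPU in host 6; 1 vCPU remain.
Put 4 vCPU in host 4; 0 vCPU remain.
7 hosts × 48 vCPU = 336 vCPU; used 319 vCPU; unused 17 vCPU.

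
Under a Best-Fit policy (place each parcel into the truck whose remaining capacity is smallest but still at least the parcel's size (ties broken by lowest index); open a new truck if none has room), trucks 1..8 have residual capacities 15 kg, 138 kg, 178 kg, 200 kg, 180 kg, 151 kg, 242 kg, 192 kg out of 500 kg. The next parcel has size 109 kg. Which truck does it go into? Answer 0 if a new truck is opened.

Trucks with room: truck 2 (138 kg), truck 3 (178 kg), truck 4 (200 kg), truck 5 (180 kg), truck 6 (151 kg), truck 7 (242 kg), truck 8 (192 kg).
Tightest fit is truck 2 with 138 kg free.

2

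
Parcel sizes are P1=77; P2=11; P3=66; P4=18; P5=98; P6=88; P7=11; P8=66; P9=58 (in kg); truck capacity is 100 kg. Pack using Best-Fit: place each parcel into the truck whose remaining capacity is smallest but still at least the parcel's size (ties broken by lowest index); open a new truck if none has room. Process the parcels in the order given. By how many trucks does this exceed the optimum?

0

Best-Fit: [77,11,11] [66,18] [98] [88] [66] [58] → 6 trucks.
6 parcels exceed 50 kg (half the capacity), and no two of those can share a truck, so at least 6 trucks are needed.
So 6 is already optimal.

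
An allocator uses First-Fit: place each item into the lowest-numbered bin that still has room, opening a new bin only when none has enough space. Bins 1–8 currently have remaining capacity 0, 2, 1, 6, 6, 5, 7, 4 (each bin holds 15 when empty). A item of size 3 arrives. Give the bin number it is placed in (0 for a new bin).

4

Bins with room: bin 4 (6), bin 5 (6), bin 6 (5), bin 7 (7), bin 8 (4).
The first with room is bin 4.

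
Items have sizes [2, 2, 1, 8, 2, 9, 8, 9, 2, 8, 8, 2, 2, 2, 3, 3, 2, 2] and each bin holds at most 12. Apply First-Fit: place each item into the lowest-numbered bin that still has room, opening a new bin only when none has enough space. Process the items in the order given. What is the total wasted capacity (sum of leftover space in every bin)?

9

Put 2 in bin 1; 10 remain.
Put 2 in bin 1; 8 remain.
Put 1 in bin 1; 7 remain.
Put 8 in bin 2; 4 remain.
Put 2 in bin 1; 5 remain.
Put 9 in bin 3; 3 remain.
Put 8 in bin 4; 4 remain.
Put 9 in bin 5; 3 remain.
Put 2 in bin 1; 3 remain.
Put 8 in bin 6; 4 remain.
Put 8 in bin 7; 4 remain.
Put 2 in bin 1; 1 remain.
Put 2 in bin 2; 2 remain.
Put 2 in bin 2; 0 remain.
Put 3 in bin 3; 0 remain.
Put 3 in bin 4; 1 remain.
Put 2 in bin 5; 1 remain.
Put 2 in bin 6; 2 remain.
7 bins × 12 = 84; used 75; unused 9.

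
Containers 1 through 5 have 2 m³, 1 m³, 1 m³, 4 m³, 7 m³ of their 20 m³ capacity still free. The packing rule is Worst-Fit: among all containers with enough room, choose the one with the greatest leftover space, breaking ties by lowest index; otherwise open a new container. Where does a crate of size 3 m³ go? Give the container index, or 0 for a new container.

Containers with room: container 4 (4 m³), container 5 (7 m³).
Most room is container 5 with 7 m³ free.

5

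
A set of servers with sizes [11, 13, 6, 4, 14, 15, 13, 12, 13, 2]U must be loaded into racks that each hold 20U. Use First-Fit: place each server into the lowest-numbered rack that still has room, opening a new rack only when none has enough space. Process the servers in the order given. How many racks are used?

Put 11U in rack 1; 9U remain.
Put 13U in rack 2; 7U remain.
Put 6U in rack 1; 3U remain.
Put 4U in rack 2; 3U remain.
Put 14U in rack 3; 6U remain.
Put 15U in rack 4; 5U remain.
Put 13U in rack 5; 7U remain.
Put 12U in rack 6; 8U remain.
Put 13U in rack 7; 7U remain.
Put 2U in rack 1; 1U remain.

7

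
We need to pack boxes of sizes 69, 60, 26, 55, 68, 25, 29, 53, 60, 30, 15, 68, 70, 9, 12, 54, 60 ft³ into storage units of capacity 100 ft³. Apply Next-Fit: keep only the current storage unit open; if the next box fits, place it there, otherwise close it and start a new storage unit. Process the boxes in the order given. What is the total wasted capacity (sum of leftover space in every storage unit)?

237

storage unit 1: place 69 ft³, 31 ft³ left
storage unit 2: place 60 ft³, 40 ft³ left
storage unit 2: place 26 ft³, 14 ft³ left
storage unit 3: place 55 ft³, 45 ft³ left
storage unit 4: place 68 ft³, 32 ft³ left
storage unit 4: place 25 ft³, 7 ft³ left
storage unit 5: place 29 ft³, 71 ft³ left
storage unit 5: place 53 ft³, 18 ft³ left
storage unit 6: place 60 ft³, 40 ft³ left
storage unit 6: place 30 ft³, 10 ft³ left
storage unit 7: place 15 ft³, 85 ft³ left
storage unit 7: place 68 ft³, 17 ft³ left
storage unit 8: place 70 ft³, 30 ft³ left
storage unit 8: place 9 ft³, 21 ft³ left
storage unit 8: place 12 ft³, 9 ft³ left
storage unit 9: place 54 ft³, 46 ft³ left
storage unit 10: place 60 ft³, 40 ft³ left
10 storage units × 100 ft³ = 1000 ft³; used 763 ft³; unused 237 ft³.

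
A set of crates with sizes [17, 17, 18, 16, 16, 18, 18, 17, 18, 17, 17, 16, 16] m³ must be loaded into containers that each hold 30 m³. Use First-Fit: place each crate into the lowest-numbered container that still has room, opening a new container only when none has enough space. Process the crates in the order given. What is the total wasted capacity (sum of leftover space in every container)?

17 m³ → container 1 (remaining 13 m³)
17 m³ → container 2 (remaining 13 m³)
18 m³ → container 3 (remaining 12 m³)
16 m³ → container 4 (remaining 14 m³)
16 m³ → container 5 (remaining 14 m³)
18 m³ → container 6 (remaining 12 m³)
18 m³ → container 7 (remaining 12 m³)
17 m³ → container 8 (remaining 13 m³)
18 m³ → container 9 (remaining 12 m³)
17 m³ → container 10 (remaining 13 m³)
17 m³ → container 11 (remaining 13 m³)
16 m³ → container 12 (remaining 14 m³)
16 m³ → container 13 (remaining 14 m³)
13 containers × 30 m³ = 390 m³; used 221 m³; unused 169 m³.

169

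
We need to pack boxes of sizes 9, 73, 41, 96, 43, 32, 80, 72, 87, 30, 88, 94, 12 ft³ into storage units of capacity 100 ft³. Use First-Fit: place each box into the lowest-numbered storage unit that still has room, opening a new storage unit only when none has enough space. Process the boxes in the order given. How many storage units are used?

9 storage units

9 ft³ → storage unit 1 (remaining 91 ft³)
73 ft³ → storage unit 1 (remaining 18 ft³)
41 ft³ → storage unit 2 (remaining 59 ft³)
96 ft³ → storage unit 3 (remaining 4 ft³)
43 ft³ → storage unit 2 (remaining 16 ft³)
32 ft³ → storage unit 4 (remaining 68 ft³)
80 ft³ → storage unit 5 (remaining 20 ft³)
72 ft³ → storage unit 6 (remaining 28 ft³)
87 ft³ → storage unit 7 (remaining 13 ft³)
30 ft³ → storage unit 4 (remaining 38 ft³)
88 ft³ → storage unit 8 (remaining 12 ft³)
94 ft³ → storage unit 9 (remaining 6 ft³)
12 ft³ → storage unit 1 (remaining 6 ft³)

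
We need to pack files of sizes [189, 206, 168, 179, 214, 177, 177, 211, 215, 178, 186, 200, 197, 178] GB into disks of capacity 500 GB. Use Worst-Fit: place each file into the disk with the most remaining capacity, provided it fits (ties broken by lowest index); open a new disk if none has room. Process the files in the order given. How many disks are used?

7

Put 189 GB in disk 1; 311 GB remain.
Put 206 GB in disk 1; 105 GB remain.
Put 168 GB in disk 2; 332 GB remain.
Put 179 GB in disk 2; 153 GB remain.
Put 214 GB in disk 3; 286 GB remain.
Put 177 GB in disk 3; 109 GB remain.
Put 177 GB in disk 4; 323 GB remain.
Put 211 GB in disk 4; 112 GB remain.
Put 215 GB in disk 5; 285 GB remain.
Put 178 GB in disk 5; 107 GB remain.
Put 186 GB in disk 6; 314 GB remain.
Put 200 GB in disk 6; 114 GB remain.
Put 197 GB in disk 7; 303 GB remain.
Put 178 GB in disk 7; 125 GB remain.
Final disks: [189,206] [168,179] [214,177] [177,211] [215,178] [186,200] [197,178].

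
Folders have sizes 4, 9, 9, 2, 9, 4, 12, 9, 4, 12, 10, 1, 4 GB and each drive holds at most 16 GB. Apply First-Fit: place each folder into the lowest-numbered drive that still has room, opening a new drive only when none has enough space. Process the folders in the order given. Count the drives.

Put 4 GB in drive 1; 12 GB remain.
Put 9 GB in drive 1; 3 GB remain.
Put 9 GB in drive 2; 7 GB remain.
Put 2 GB in drive 1; 1 GB remain.
Put 9 GB in drive 3; 7 GB remain.
Put 4 GB in drive 2; 3 GB remain.
Put 12 GB in drive 4; 4 GB remain.
Put 9 GB in drive 5; 7 GB remain.
Put 4 GB in drive 3; 3 GB remain.
Put 12 GB in drive 6; 4 GB remain.
Put 10 GB in drive 7; 6 GB remain.
Put 1 GB in drive 1; 0 GB remain.
Put 4 GB in drive 4; 0 GB remain.

7 drives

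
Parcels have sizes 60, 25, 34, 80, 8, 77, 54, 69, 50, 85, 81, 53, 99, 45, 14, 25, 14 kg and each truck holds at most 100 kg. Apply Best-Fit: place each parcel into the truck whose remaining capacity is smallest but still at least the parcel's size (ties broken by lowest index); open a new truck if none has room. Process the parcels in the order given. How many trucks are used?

truck 1: place 60 kg, 40 kg left
truck 1: place 25 kg, 15 kg left
truck 2: place 34 kg, 66 kg left
truck 3: place 80 kg, 20 kg left
truck 1: place 8 kg, 7 kg left
truck 4: place 77 kg, 23 kg left
truck 2: place 54 kg, 12 kg left
truck 5: place 69 kg, 31 kg left
truck 6: place 50 kg, 50 kg left
truck 7: place 85 kg, 15 kg left
truck 8: place 81 kg, 19 kg left
truck 9: place 53 kg, 47 kg left
truck 10: place 99 kg, 1 kg left
truck 9: place 45 kg, 2 kg left
truck 7: place 14 kg, 1 kg left
truck 5: place 25 kg, 6 kg left
truck 8: place 14 kg, 5 kg left
Final trucks: [60,25,8] [34,54] [80] [77] [69,25] [50] [85,14] [81,14] [53,45] [99].

10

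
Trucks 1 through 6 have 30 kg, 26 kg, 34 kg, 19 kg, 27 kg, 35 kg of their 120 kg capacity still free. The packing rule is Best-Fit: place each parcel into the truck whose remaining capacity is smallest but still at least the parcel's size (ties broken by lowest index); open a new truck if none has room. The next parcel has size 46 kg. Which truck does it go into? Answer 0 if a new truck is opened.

0

No truck has ≥ 46 kg free, so a new truck is opened.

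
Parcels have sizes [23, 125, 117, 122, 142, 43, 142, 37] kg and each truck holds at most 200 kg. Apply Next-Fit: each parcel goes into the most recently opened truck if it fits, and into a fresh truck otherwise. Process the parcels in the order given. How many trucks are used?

5 trucks

23 kg → truck 1 (remaining 177 kg)
125 kg → truck 1 (remaining 52 kg)
117 kg → truck 2 (remaining 83 kg)
122 kg → truck 3 (remaining 78 kg)
142 kg → truck 4 (remaining 58 kg)
43 kg → truck 4 (remaining 15 kg)
142 kg → truck 5 (remaining 58 kg)
37 kg → truck 5 (remaining 21 kg)
Final trucks: [23,125] [117] [122] [142,43] [142,37].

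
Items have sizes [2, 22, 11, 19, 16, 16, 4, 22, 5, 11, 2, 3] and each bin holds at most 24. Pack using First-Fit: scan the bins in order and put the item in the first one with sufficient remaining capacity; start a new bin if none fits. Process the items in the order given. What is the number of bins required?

2 → bin 1 (remaining 22)
22 → bin 1 (remaining 0)
11 → bin 2 (remaining 13)
19 → bin 3 (remaining 5)
16 → bin 4 (remaining 8)
16 → bin 5 (remaining 8)
4 → bin 2 (remaining 9)
22 → bin 6 (remaining 2)
5 → bin 2 (remaining 4)
11 → bin 7 (remaining 13)
2 → bin 2 (remaining 2)
3 → bin 3 (remaining 2)
Final bins: [2,22] [11,4,5,2] [19,3] [16] [16] [22] [11].

7 bins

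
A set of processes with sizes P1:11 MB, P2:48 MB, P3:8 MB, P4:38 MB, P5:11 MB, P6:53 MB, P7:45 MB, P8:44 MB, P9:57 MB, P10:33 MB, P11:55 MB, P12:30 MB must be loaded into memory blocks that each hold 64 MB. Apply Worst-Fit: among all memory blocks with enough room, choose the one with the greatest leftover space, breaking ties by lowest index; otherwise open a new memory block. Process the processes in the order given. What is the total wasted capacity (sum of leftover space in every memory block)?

memory block 1: place P1 (11 MB), 53 MB left
memory block 1: place P2 (48 MB), 5 MB left
memory block 2: place P3 (8 MB), 56 MB left
memory block 2: place P4 (38 MB), 18 MB left
memory block 2: place P5 (11 MB), 7 MB left
memory block 3: place P6 (53 MB), 11 MB left
memory block 4: place P7 (45 MB), 19 MB left
memory block 5: place P8 (44 MB), 20 MB left
memory block 6: place P9 (57 MB), 7 MB left
memory block 7: place P10 (33 MB), 31 MB left
memory block 8: place P11 (55 MB), 9 MB left
memory block 7: place P12 (30 MB), 1 MB left
8 memory blocks × 64 MB = 512 MB; used 433 MB; unused 79 MB.

79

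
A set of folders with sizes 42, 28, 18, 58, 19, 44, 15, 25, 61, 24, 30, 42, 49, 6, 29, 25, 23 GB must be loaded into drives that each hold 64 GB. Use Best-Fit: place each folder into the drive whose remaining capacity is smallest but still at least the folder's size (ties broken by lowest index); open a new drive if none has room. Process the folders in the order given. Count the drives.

10

Put 42 GB in drive 1; 22 GB remain.
Put 28 GB in drive 2; 36 GB remain.
Put 18 GB in drive 1; 4 GB remain.
Put 58 GB in drive 3; 6 GB remain.
Put 19 GB in drive 2; 17 GB remain.
Put 44 GB in drive 4; 20 GB remain.
Put 15 GB in drive 2; 2 GB remain.
Put 25 GB in drive 5; 39 GB remain.
Put 61 GB in drive 6; 3 GB remain.
Put 24 GB in drive 5; 15 GB remain.
Put 30 GB in drive 7; 34 GB remain.
Put 42 GB in drive 8; 22 GB remain.
Put 49 GB in drive 9; 15 GB remain.
Put 6 GB in drive 3; 0 GB remain.
Put 29 GB in drive 7; 5 GB remain.
Put 25 GB in drive 10; 39 GB remain.
Put 23 GB in drive 10; 16 GB remain.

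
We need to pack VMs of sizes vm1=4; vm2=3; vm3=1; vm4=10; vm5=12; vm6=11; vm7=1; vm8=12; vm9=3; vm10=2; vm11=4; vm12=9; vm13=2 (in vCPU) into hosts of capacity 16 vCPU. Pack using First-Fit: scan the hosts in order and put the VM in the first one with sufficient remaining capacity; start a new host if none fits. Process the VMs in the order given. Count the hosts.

Put vm1 (4 vCPU) in host 1; 12 vCPU remain.
Put vm2 (3 vCPU) in host 1; 9 vCPU remain.
Put vm3 (1 vCPU) in host 1; 8 vCPU remain.
Put vm4 (10 vCPU) in host 2; 6 vCPU remain.
Put vm5 (12 vCPU) in host 3; 4 vCPU remain.
Put vm6 (11 vCPU) in host 4; 5 vCPU remain.
Put vm7 (1 vCPU) in host 1; 7 vCPU remain.
Put vm8 (12 vCPU) in host 5; 4 vCPU remain.
Put vm9 (3 vCPU) in host 1; 4 vCPU remain.
Put vm10 (2 vCPU) in host 1; 2 vCPU remain.
Put vm11 (4 vCPU) in host 2; 2 vCPU remain.
Put vm12 (9 vCPU) in host 6; 7 vCPU remain.
Put vm13 (2 vCPU) in host 1; 0 vCPU remain.
Final hosts: [4,3,1,1,3,2,2] [10,4] [12] [11] [12] [9].

6 hosts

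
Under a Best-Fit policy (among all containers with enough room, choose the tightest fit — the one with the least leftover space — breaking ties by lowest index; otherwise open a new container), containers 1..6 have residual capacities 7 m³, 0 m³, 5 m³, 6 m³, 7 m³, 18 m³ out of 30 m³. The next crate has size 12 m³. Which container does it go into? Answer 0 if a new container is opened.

6

Containers with room: container 6 (18 m³).
Tightest fit is container 6 with 18 m³ free.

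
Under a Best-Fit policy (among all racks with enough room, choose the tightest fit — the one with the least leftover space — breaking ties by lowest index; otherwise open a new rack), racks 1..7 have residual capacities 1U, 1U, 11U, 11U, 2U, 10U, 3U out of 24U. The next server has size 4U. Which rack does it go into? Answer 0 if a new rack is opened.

Racks with room: rack 3 (11U), rack 4 (11U), rack 6 (10U).
Tightest fit is rack 6 with 10U free.

6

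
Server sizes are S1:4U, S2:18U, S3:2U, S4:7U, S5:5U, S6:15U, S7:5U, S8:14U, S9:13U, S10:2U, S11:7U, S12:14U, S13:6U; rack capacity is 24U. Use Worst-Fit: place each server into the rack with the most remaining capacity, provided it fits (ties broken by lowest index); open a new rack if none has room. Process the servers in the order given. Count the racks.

rack 1: place S1 (4U), 20U left
rack 1: place S2 (18U), 2U left
rack 1: place S3 (2U), 0U left
rack 2: place S4 (7U), 17U left
rack 2: place S5 (5U), 12U left
rack 3: place S6 (15U), 9U left
rack 2: place S7 (5U), 7U left
rack 4: place S8 (14U), 10U left
rack 5: place S9 (13U), 11U left
rack 5: place S10 (2U), 9U left
rack 4: place S11 (7U), 3U left
rack 6: place S12 (14U), 10U left
rack 6: place S13 (6U), 4U left

6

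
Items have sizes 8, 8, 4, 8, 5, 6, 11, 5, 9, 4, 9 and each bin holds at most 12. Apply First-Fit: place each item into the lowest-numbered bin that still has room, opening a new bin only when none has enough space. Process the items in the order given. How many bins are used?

8 → bin 1 (remaining 4)
8 → bin 2 (remaining 4)
4 → bin 1 (remaining 0)
8 → bin 3 (remaining 4)
5 → bin 4 (remaining 7)
6 → bin 4 (remaining 1)
11 → bin 5 (remaining 1)
5 → bin 6 (remaining 7)
9 → bin 7 (remaining 3)
4 → bin 2 (remaining 0)
9 → bin 8 (remaining 3)

8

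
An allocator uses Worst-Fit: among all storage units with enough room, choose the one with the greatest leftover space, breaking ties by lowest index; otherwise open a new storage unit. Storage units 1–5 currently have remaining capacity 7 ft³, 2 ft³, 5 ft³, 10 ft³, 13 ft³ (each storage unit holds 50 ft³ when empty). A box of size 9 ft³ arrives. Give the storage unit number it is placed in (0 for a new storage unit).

5

Storage units with room: storage unit 4 (10 ft³), storage unit 5 (13 ft³).
Most room is storage unit 5 with 13 ft³ free.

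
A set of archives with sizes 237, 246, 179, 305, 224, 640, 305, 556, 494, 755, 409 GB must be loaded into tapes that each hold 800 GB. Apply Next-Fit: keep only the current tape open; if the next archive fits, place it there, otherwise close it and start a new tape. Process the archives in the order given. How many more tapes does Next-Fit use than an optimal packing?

2

Next-Fit: [237,246,179] [305,224] [640] [305] [556] [494] [755] [409] → 8 tapes.
Total size 4350 GB; any packing needs at least ⌈4350/800⌉ = 6 tapes.
An optimal packing achieves that bound: [755] [640] [556,237] [494,305] [409,305] [246,224,179] → 6 tapes.
Excess: 8 − 6 = 2.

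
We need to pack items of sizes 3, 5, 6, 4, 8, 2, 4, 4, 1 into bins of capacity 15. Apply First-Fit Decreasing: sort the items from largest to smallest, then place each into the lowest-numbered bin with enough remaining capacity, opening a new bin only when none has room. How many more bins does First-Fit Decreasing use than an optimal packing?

0

First-Fit Decreasing: [8,6,1] [5,4,4,2] [4,3] → 3 bins.
Total size 37; any packing needs at least ⌈37/15⌉ = 3 bins.
So 3 is already optimal.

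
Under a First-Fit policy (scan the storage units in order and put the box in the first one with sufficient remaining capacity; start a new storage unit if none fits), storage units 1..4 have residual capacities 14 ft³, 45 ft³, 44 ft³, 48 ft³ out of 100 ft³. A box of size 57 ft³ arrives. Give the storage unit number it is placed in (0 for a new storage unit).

0

No storage unit has ≥ 57 ft³ free, so a new storage unit is opened.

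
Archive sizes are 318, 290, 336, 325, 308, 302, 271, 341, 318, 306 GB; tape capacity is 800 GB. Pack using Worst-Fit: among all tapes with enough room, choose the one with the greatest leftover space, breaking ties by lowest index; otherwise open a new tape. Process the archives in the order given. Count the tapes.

5

318 GB → tape 1 (remaining 482 GB)
290 GB → tape 1 (remaining 192 GB)
336 GB → tape 2 (remaining 464 GB)
325 GB → tape 2 (remaining 139 GB)
308 GB → tape 3 (remaining 492 GB)
302 GB → tape 3 (remaining 190 GB)
271 GB → tape 4 (remaining 529 GB)
341 GB → tape 4 (remaining 188 GB)
318 GB → tape 5 (remaining 482 GB)
306 GB → tape 5 (remaining 176 GB)
Final tapes: [318,290] [336,325] [308,302] [271,341] [318,306].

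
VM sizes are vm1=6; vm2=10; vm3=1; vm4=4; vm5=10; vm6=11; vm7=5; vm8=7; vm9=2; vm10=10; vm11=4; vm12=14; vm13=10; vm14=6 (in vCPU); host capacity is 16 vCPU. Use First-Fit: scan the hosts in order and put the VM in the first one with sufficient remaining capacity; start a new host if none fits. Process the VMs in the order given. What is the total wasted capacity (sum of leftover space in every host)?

12

host 1: place vm1 (6 vCPU), 10 vCPU left
host 1: place vm2 (10 vCPU), 0 vCPU left
host 2: place vm3 (1 vCPU), 15 vCPU left
host 2: place vm4 (4 vCPU), 11 vCPU left
host 2: place vm5 (10 vCPU), 1 vCPU left
host 3: place vm6 (11 vCPU), 5 vCPU left
host 3: place vm7 (5 vCPU), 0 vCPU left
host 4: place vm8 (7 vCPU), 9 vCPU left
host 4: place vm9 (2 vCPU), 7 vCPU left
host 5: place vm10 (10 vCPU), 6 vCPU left
host 4: place vm11 (4 vCPU), 3 vCPU left
host 6: place vm12 (14 vCPU), 2 vCPU left
host 7: place vm13 (10 vCPU), 6 vCPU left
host 5: place vm14 (6 vCPU), 0 vCPU left
7 hosts × 16 vCPU = 112 vCPU; used 100 vCPU; unused 12 vCPU.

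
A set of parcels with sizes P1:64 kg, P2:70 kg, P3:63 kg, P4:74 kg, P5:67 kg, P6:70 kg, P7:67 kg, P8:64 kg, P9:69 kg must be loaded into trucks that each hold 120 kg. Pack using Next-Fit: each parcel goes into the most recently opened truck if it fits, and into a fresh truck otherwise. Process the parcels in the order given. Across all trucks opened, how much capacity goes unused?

472

Put P1 (64 kg) in truck 1; 56 kg remain.
Put P2 (70 kg) in truck 2; 50 kg remain.
Put P3 (63 kg) in truck 3; 57 kg remain.
Put P4 (74 kg) in truck 4; 46 kg remain.
Put P5 (67 kg) in truck 5; 53 kg remain.
Put P6 (70 kg) in truck 6; 50 kg remain.
Put P7 (67 kg) in truck 7; 53 kg remain.
Put P8 (64 kg) in truck 8; 56 kg remain.
Put P9 (69 kg) in truck 9; 51 kg remain.
9 trucks × 120 kg = 1080 kg; used 608 kg; unused 472 kg.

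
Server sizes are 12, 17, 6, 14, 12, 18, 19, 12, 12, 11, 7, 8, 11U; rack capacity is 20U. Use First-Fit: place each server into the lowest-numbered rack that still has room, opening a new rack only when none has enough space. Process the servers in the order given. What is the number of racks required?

10

rack 1: place 12U, 8U left
rack 2: place 17U, 3U left
rack 1: place 6U, 2U left
rack 3: place 14U, 6U left
rack 4: place 12U, 8U left
rack 5: place 18U, 2U left
rack 6: place 19U, 1U left
rack 7: place 12U, 8U left
rack 8: place 12U, 8U left
rack 9: place 11U, 9U left
rack 4: place 7U, 1U left
rack 7: place 8U, 0U left
rack 10: place 11U, 9U left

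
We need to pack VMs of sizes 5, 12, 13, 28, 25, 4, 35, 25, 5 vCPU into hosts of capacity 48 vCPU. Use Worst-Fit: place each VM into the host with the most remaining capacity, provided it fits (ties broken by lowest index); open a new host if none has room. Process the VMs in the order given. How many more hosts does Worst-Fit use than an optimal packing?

Worst-Fit: [5,12,13] [28] [25,4] [35] [25,5] → 5 hosts.
Total size 152 vCPU; any packing needs at least ⌈152/48⌉ = 4 hosts.
An optimal packing achieves that bound: [35,13] [28,12,5] [25,5,4] [25] → 4 hosts.
Excess: 5 − 4 = 1.

1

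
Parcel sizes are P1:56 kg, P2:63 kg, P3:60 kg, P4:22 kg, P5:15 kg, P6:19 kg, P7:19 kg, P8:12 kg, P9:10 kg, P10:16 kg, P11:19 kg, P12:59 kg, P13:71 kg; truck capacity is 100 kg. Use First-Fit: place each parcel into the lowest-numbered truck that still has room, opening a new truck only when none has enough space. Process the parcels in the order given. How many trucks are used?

5

Put P1 (56 kg) in truck 1; 44 kg remain.
Put P2 (63 kg) in truck 2; 37 kg remain.
Put P3 (60 kg) in truck 3; 40 kg remain.
Put P4 (22 kg) in truck 1; 22 kg remain.
Put P5 (15 kg) in truck 1; 7 kg remain.
Put P6 (19 kg) in truck 2; 18 kg remain.
Put P7 (19 kg) in truck 3; 21 kg remain.
Put P8 (12 kg) in truck 2; 6 kg remain.
Put P9 (10 kg) in truck 3; 11 kg remain.
Put P10 (16 kg) in truck 4; 84 kg remain.
Put P11 (19 kg) in truck 4; 65 kg remain.
Put P12 (59 kg) in truck 4; 6 kg remain.
Put P13 (71 kg) in truck 5; 29 kg remain.
Final trucks: [56,22,15] [63,19,12] [60,19,10] [16,19,59] [71].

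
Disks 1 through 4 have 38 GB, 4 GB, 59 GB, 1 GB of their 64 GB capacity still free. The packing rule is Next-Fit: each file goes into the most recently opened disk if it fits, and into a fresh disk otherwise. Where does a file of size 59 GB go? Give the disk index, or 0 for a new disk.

Next-Fit only looks at disk 4, which has 1 GB free.
59 GB does not fit, so a new disk is opened.

0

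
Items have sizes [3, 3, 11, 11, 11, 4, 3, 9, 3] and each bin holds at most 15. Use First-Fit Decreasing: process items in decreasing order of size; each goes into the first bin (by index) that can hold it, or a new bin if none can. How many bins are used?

Sorted descending: 11, 11, 11, 9, 4, 3, 3, 3, 3.
bin 1: place 11, 4 left
bin 2: place 11, 4 left
bin 3: place 11, 4 left
bin 4: place 9, 6 left
bin 1: place 4, 0 left
bin 2: place 3, 1 left
bin 3: place 3, 1 left
bin 4: place 3, 3 left
bin 4: place 3, 0 left

4 bins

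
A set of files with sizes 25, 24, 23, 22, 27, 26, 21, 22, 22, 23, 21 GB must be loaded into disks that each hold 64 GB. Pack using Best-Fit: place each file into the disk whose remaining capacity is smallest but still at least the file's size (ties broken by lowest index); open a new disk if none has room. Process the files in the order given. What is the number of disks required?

disk 1: place 25 GB, 39 GB left
disk 1: place 24 GB, 15 GB left
disk 2: place 23 GB, 41 GB left
disk 2: place 22 GB, 19 GB left
disk 3: place 27 GB, 37 GB left
disk 3: place 26 GB, 11 GB left
disk 4: place 21 GB, 43 GB left
disk 4: place 22 GB, 21 GB left
disk 5: place 22 GB, 42 GB left
disk 5: place 23 GB, 19 GB left
disk 4: place 21 GB, 0 GB left

5 disks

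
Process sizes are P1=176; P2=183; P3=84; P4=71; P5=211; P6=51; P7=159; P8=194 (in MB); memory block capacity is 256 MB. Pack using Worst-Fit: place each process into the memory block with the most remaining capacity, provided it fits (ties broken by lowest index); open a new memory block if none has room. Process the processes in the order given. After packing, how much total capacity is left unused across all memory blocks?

407

P1 (176 MB) → memory block 1 (remaining 80 MB)
P2 (183 MB) → memory block 2 (remaining 73 MB)
P3 (84 MB) → memory block 3 (remaining 172 MB)
P4 (71 MB) → memory block 3 (remaining 101 MB)
P5 (211 MB) → memory block 4 (remaining 45 MB)
P6 (51 MB) → memory block 3 (remaining 50 MB)
P7 (159 MB) → memory block 5 (remaining 97 MB)
P8 (194 MB) → memory block 6 (remaining 62 MB)
6 memory blocks × 256 MB = 1536 MB; used 1129 MB; unused 407 MB.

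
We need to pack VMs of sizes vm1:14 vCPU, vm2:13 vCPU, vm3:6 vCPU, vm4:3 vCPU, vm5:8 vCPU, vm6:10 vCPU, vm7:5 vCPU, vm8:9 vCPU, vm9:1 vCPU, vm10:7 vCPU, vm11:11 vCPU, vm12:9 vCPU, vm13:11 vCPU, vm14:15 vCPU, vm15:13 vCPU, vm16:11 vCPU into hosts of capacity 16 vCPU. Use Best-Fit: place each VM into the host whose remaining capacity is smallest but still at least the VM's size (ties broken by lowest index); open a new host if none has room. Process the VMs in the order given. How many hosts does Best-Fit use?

vm1 (14 vCPU) → host 1 (remaining 2 vCPU)
vm2 (13 vCPU) → host 2 (remaining 3 vCPU)
vm3 (6 vCPU) → host 3 (remaining 10 vCPU)
vm4 (3 vCPU) → host 2 (remaining 0 vCPU)
vm5 (8 vCPU) → host 3 (remaining 2 vCPU)
vm6 (10 vCPU) → host 4 (remaining 6 vCPU)
vm7 (5 vCPU) → host 4 (remaining 1 vCPU)
vm8 (9 vCPU) → host 5 (remaining 7 vCPU)
vm9 (1 vCPU) → host 4 (remaining 0 vCPU)
vm10 (7 vCPU) → host 5 (remaining 0 vCPU)
vm11 (11 vCPU) → host 6 (remaining 5 vCPU)
vm12 (9 vCPU) → host 7 (remaining 7 vCPU)
vm13 (11 vCPU) → host 8 (remaining 5 vCPU)
vm14 (15 vCPU) → host 9 (remaining 1 vCPU)
vm15 (13 vCPU) → host 10 (remaining 3 vCPU)
vm16 (11 vCPU) → host 11 (remaining 5 vCPU)

11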